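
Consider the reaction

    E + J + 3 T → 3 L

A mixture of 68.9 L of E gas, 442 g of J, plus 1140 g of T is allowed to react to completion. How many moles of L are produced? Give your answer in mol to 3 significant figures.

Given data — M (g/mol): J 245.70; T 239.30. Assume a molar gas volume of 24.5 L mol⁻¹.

4.76 mol

n(E) = 68.90 / 24.5 = 2.812 mol
n(J) = 442.0 / 245.70 = 1.799 mol
n(T) = 1140 / 239.30 = 4.764 mol
n/ν → E: 2.812, J: 1.799, T: 1.588; T is limiting.
n(L) = (3/3) × 4.764 = 4.764 mol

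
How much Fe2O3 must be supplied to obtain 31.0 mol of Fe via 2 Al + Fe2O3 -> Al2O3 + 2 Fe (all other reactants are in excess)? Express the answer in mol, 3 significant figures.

15.5 mol

n(Fe) = 31.00 mol
n(Fe2O3) = (1/2) × 31.00 = 15.50 mol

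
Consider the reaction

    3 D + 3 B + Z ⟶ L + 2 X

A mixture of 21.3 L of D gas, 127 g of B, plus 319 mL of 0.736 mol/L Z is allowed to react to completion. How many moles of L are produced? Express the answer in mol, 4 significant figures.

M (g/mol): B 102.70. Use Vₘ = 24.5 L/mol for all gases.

0.2348 mol

n(D) = 21.30 / 24.5 = 0.8694 mol
n(B) = 127.0 / 102.70 = 1.237 mol
n(Z) = 0.736 × 319.0/1000 = 0.2348 mol
n/ν → D: 0.2898, B: 0.4123, Z: 0.2348; Z is limiting.
n(L) = (1/1) × 0.2348 = 0.2348 mol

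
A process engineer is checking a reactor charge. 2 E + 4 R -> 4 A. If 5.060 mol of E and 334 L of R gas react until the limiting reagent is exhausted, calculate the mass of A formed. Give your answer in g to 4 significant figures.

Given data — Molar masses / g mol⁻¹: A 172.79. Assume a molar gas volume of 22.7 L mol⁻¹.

1749 g

n(E) = 5.060 mol
n(R) = 334.0 / 22.7 = 14.71 mol
n/ν → E: 2.530, R: 3.678; E is limiting.
n(A) = (4/2) × 5.060 = 10.12 mol
mass = 10.12 × 172.79 = 1749 g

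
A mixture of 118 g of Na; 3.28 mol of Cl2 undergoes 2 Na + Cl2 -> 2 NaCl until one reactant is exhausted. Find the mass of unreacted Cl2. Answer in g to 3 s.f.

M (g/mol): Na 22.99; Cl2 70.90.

50.6 g

n(Na) = 118.0 / 22.99 = 5.133 mol
n(Cl2) = 3.280 mol
n/ν for Na = 5.133/2 = 2.567
n/ν for Cl2 = 3.280/1 = 3.280
Smallest n/ν is Na → limiting reagent.
Cl2 consumed = (1/2) × 5.133 = 2.567 mol
Cl2 remaining = 3.280 − 2.567 = 0.7130 mol
mass = 0.7130 × 70.90 = 50.55 g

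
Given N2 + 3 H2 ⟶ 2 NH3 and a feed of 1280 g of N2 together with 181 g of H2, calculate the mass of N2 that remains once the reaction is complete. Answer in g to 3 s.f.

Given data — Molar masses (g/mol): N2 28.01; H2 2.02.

n(N2) = 1280 / 28.01 = 45.70 mol
n(H2) = 181.0 / 2.02 = 89.60 mol
n/ν → N2: 45.70, H2: 29.87; H2 is limiting.
N2 consumed = (1/3) × 89.60 = 29.87 mol
N2 remaining = 45.70 − 29.87 = 15.83 mol
mass = 15.83 × 28.01 = 443.4 g

443 g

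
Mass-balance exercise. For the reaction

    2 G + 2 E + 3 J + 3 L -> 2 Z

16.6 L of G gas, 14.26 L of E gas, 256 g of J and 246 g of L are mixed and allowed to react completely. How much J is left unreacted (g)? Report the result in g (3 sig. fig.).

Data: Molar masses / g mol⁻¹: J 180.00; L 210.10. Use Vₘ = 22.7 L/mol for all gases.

n(G) = 16.60 / 22.7 = 0.7313 mol
n(E) = 14.26 / 22.7 = 0.6282 mol
n(J) = 256.0 / 180.00 = 1.422 mol
n(L) = 246.0 / 210.10 = 1.171 mol
n/ν → G: 0.3657, E: 0.3141, J: 0.4740, L: 0.3903; E is limiting.
J consumed = (3/2) × 0.6282 = 0.9423 mol
J remaining = 1.422 − 0.9423 = 0.4797 mol
mass = 0.4797 × 180.00 = 86.35 g

86.4 g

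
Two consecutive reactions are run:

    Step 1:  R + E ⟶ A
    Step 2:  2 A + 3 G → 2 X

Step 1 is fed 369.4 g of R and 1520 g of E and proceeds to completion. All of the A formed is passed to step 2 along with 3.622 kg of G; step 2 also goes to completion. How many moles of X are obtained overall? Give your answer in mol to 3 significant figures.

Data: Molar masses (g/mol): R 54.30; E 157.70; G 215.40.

6.80 mol

Step 1:
n(R) = 369.4 / 54.30 = 6.803 mol
n(E) = 1520 / 157.70 = 9.639 mol
n/ν for R = 6.803/1 = 6.803
n/ν for E = 9.639/1 = 9.639
Smallest n/ν is R → limiting reagent.
n(A) produced = (1/1) × 6.803 = 6.803 mol
Step 2:
n(A) available = 6.803 mol
n(G) = 3.622×1000 / 215.40 = 16.82 mol
n/ν for A = 6.803/2 = 3.402
n/ν for G = 16.82/3 = 5.607
Smallest n/ν is A → limiting reagent.
n(X) = (2/2) × 6.803 = 6.803 mol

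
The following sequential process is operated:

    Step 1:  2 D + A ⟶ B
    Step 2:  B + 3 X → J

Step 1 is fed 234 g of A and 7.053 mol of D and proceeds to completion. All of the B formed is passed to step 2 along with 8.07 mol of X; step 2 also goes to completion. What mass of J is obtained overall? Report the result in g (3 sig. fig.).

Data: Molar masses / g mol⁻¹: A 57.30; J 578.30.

Step 1:
n(A) = 234.0 / 57.30 = 4.084 mol
n(D) = 7.053 mol
n/ν → A: 4.084, D: 3.527; D is limiting.
n(B) produced = (1/2) × 7.053 = 3.527 mol
Step 2:
n(B) available = 3.527 mol
n(X) = 8.070 mol
n/ν → B: 3.527, X: 2.690; X is limiting.
n(J) = (1/3) × 8.070 = 2.690 mol
mass = 2.690 × 578.30 = 1556 g

1560 g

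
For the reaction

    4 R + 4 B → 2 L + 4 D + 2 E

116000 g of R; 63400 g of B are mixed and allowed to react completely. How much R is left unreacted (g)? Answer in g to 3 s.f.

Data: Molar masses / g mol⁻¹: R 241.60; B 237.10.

51400 g

n(R) = 116000 / 241.60 = 480.1 mol
n(B) = 63400 / 237.10 = 267.4 mol
n/ν for R = 480.1/4 = 120.0
n/ν for B = 267.4/4 = 66.85
Smallest n/ν is B → limiting reagent.
R consumed = (4/4) × 267.4 = 267.4 mol
R remaining = 480.1 − 267.4 = 212.7 mol
mass = 212.7 × 241.60 = 51390 g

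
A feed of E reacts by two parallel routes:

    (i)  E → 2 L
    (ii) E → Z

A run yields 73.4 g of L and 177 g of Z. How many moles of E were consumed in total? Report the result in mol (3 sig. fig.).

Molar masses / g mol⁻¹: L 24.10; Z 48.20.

5.20 mol

n(L) = 73.4 / 24.10 = 3.046 mol
n(Z) = 177 / 48.20 = 3.672 mol
n(E) via (i) = (1/2)×3.046 = 1.523 mol
n(E) via (ii) = (1/1)×3.672 = 3.672 mol
total n(E) = 1.523 + 3.672 = 5.195 mol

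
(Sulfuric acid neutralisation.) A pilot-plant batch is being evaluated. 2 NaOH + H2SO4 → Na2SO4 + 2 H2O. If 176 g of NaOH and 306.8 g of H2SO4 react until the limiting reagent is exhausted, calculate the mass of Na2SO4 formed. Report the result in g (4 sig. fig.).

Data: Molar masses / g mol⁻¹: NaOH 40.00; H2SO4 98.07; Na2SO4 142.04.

312.5 g

n(NaOH) = 176.0 / 40.00 = 4.400 mol
n(H2SO4) = 306.8 / 98.07 = 3.128 mol
n/ν for NaOH = 4.400/2 = 2.200
n/ν for H2SO4 = 3.128/1 = 3.128
Smallest n/ν is NaOH → limiting reagent.
n(Na2SO4) = (1/2) × 4.400 = 2.200 mol
mass = 2.200 × 142.04 = 312.5 g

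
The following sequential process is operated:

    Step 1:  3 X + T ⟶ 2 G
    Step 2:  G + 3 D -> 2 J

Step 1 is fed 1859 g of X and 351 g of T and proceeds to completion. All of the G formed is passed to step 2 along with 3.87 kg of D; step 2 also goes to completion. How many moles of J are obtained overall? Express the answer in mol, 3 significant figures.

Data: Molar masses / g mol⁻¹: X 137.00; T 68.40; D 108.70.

Step 1:
n(X) = 1859 / 137.00 = 13.57 mol
n(T) = 351.0 / 68.40 = 5.132 mol
n/ν for X = 13.57/3 = 4.523
n/ν for T = 5.132/1 = 5.132
Smallest n/ν is X → limiting reagent.
n(G) produced = (2/3) × 13.57 = 9.047 mol
Step 2:
n(G) available = 9.047 mol
n(D) = 3.870×1000 / 108.70 = 35.60 mol
n/ν for G = 9.047/1 = 9.047
n/ν for D = 35.60/3 = 11.87
Smallest n/ν is G → limiting reagent.
n(J) = (2/1) × 9.047 = 18.09 mol

18.1 mol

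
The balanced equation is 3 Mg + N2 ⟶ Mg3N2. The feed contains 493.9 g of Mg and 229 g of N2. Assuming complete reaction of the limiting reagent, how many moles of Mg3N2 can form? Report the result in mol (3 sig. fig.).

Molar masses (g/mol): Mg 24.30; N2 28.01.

6.78 mol

n(Mg) = 493.9 / 24.30 = 20.33 mol
n(N2) = 229.0 / 28.01 = 8.176 mol
n/ν → Mg: 6.777, N2: 8.176; Mg is limiting.
n(Mg3N2) = (1/3) × 20.33 = 6.777 mol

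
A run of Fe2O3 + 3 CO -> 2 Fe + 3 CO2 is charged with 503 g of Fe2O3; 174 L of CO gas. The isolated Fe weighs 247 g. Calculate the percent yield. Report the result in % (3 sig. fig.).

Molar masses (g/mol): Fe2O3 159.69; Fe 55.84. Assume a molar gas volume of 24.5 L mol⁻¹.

n(Fe2O3) = 503.0 / 159.69 = 3.150 mol
n(CO) = 174.0 / 24.5 = 7.102 mol
n/ν for Fe2O3 = 3.150/1 = 3.150
n/ν for CO = 7.102/3 = 2.367
Smallest n/ν is CO → limiting reagent.
theoretical n(Fe) = (2/3) × 7.102 = 4.735 mol → 264.4 g
% yield = 247 / 264.4 × 100 = 93.42 %

93.4 %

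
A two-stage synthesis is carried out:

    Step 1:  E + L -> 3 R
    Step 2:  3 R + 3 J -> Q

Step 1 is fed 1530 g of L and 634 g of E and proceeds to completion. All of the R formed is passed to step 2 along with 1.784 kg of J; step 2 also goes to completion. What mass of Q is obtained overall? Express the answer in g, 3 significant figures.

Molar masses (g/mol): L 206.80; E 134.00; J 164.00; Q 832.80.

3020 g

Step 1:
n(L) = 1530 / 206.80 = 7.398 mol
n(E) = 634.0 / 134.00 = 4.731 mol
n/ν → L: 7.398, E: 4.731; E is limiting.
n(R) produced = (3/1) × 4.731 = 14.19 mol
Step 2:
n(R) available = 14.19 mol
n(J) = 1.784×1000 / 164.00 = 10.88 mol
n/ν → R: 4.730, J: 3.627; J is limiting.
n(Q) = (1/3) × 10.88 = 3.627 mol
mass = 3.627 × 832.80 = 3021 g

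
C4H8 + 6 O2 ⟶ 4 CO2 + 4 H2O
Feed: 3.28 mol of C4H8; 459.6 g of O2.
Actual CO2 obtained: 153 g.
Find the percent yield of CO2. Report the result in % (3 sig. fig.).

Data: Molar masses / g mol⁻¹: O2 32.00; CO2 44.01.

36.3 %

n(C4H8) = 3.280 mol
n(O2) = 459.6 / 32.00 = 14.36 mol
n/ν for C4H8 = 3.280/1 = 3.280
n/ν for O2 = 14.36/6 = 2.393
Smallest n/ν is O2 → limiting reagent.
theoretical n(CO2) = (4/6) × 14.36 = 9.573 mol → 421.3 g
% yield = 153 / 421.3 × 100 = 36.32 %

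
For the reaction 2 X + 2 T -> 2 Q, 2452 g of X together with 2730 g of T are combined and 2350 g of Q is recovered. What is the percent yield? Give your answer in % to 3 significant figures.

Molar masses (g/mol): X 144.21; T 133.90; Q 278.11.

n(X) = 2452 / 144.21 = 17.00 mol
n(T) = 2730 / 133.90 = 20.39 mol
n/ν for X = 17.00/2 = 8.500
n/ν for T = 20.39/2 = 10.20
Smallest n/ν is X → limiting reagent.
theoretical n(Q) = (2/2) × 17.00 = 17.00 mol → 4728 g
% yield = 2350 / 4728 × 100 = 49.70 %

49.7 %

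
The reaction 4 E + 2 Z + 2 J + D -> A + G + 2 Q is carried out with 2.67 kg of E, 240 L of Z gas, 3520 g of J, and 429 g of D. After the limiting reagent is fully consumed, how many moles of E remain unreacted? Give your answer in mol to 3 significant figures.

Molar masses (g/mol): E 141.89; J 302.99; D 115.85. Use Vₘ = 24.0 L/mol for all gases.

4.01 mol

n(E) = 2.670×1000 / 141.89 = 18.82 mol
n(Z) = 240.0 / 24.0 = 10.00 mol
n(J) = 3520 / 302.99 = 11.62 mol
n(D) = 429.0 / 115.85 = 3.703 mol
n/ν for E = 18.82/4 = 4.705
n/ν for Z = 10.00/2 = 5.000
n/ν for J = 11.62/2 = 5.810
n/ν for D = 3.703/1 = 3.703
Smallest n/ν is D → limiting reagent.
E consumed = (4/1) × 3.703 = 14.81 mol
E remaining = 18.82 − 14.81 = 4.010 mol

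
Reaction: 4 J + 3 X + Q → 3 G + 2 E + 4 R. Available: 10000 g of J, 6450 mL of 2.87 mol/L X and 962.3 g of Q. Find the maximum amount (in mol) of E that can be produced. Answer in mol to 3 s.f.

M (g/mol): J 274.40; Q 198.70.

n(J) = 10000 / 274.40 = 36.44 mol
n(X) = 2.87 × 6450/1000 = 18.51 mol
n(Q) = 962.3 / 198.70 = 4.843 mol
n/ν → J: 9.110, X: 6.170, Q: 4.843; Q is limiting.
n(E) = (2/1) × 4.843 = 9.686 mol

9.69 mol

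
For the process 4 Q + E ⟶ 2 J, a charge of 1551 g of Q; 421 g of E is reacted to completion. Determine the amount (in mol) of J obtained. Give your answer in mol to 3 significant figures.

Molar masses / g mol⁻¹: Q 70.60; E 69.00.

11.0 mol

n(Q) = 1551 / 70.60 = 21.97 mol
n(E) = 421.0 / 69.00 = 6.101 mol
n/ν for Q = 21.97/4 = 5.493
n/ν for E = 6.101/1 = 6.101
Smallest n/ν is Q → limiting reagent.
n(J) = (2/4) × 21.97 = 10.99 mol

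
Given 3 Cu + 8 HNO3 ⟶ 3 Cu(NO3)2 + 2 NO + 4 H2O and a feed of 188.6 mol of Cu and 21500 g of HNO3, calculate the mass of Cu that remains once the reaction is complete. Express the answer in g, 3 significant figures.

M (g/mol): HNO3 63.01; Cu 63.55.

3850 g

n(Cu) = 188.6 mol
n(HNO3) = 21500 / 63.01 = 341.2 mol
n/ν → Cu: 62.87, HNO3: 42.65; HNO3 is limiting.
Cu consumed = (3/8) × 341.2 = 128.0 mol
Cu remaining = 188.6 − 128.0 = 60.60 mol
mass = 60.60 × 63.55 = 3851 g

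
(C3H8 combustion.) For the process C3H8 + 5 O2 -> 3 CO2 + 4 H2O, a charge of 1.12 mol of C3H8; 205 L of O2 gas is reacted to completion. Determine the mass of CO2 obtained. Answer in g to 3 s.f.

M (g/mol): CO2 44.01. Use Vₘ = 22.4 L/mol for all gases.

148 g

n(C3H8) = 1.120 mol
n(O2) = 205.0 / 22.4 = 9.152 mol
n/ν → C3H8: 1.120, O2: 1.830; C3H8 is limiting.
n(CO2) = (3/1) × 1.120 = 3.360 mol
mass = 3.360 × 44.01 = 147.9 g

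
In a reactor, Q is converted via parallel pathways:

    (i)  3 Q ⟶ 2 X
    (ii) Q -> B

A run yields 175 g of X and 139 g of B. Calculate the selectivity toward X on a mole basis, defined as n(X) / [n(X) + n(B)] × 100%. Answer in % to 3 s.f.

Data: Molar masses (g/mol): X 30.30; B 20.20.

45.6 %

n(X) = 175 / 30.30 = 5.776 mol
n(B) = 139 / 20.20 = 6.881 mol
selectivity = 5.776/(5.776+6.881) × 100 = 45.63 %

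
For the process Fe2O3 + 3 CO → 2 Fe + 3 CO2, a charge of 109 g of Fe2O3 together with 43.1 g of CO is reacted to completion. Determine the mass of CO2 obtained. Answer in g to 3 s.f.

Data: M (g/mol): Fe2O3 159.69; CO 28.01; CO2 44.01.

67.7 g

n(Fe2O3) = 109.0 / 159.69 = 0.6826 mol
n(CO) = 43.10 / 28.01 = 1.539 mol
n/ν for Fe2O3 = 0.6826/1 = 0.6826
n/ν for CO = 1.539/3 = 0.5130
Smallest n/ν is CO → limiting reagent.
n(CO2) = (3/3) × 1.539 = 1.539 mol
mass = 1.539 × 44.01 = 67.73 g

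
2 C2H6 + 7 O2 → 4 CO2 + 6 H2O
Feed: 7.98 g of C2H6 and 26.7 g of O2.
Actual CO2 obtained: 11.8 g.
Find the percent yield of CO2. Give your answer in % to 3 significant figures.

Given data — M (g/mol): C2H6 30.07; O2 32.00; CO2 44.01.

n(C2H6) = 7.980 / 30.07 = 0.2654 mol
n(O2) = 26.70 / 32.00 = 0.8344 mol
n/ν → C2H6: 0.1327, O2: 0.1192; O2 is limiting.
theoretical n(CO2) = (4/7) × 0.8344 = 0.4768 mol → 20.98 g
% yield = 11.8 / 20.98 × 100 = 56.24 %

56.2 %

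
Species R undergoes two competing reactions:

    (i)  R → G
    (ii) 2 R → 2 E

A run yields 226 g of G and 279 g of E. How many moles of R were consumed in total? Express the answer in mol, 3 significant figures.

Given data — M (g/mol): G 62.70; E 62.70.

n(G) = 226 / 62.70 = 3.604 mol
n(E) = 279 / 62.70 = 4.450 mol
n(R) via (i) = (1/1)×3.604 = 3.604 mol
n(R) via (ii) = (2/2)×4.450 = 4.450 mol
total n(R) = 3.604 + 4.450 = 8.054 mol

8.05 mol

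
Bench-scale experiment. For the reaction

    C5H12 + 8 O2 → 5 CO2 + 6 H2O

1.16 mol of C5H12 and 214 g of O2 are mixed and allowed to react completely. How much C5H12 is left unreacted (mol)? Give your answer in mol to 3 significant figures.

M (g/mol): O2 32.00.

0.324 mol

n(C5H12) = 1.160 mol
n(O2) = 214.0 / 32.00 = 6.688 mol
n/ν for C5H12 = 1.160/1 = 1.160
n/ν for O2 = 6.688/8 = 0.8360
Smallest n/ν is O2 → limiting reagent.
C5H12 consumed = (1/8) × 6.688 = 0.8360 mol
C5H12 remaining = 1.160 − 0.8360 = 0.3240 mol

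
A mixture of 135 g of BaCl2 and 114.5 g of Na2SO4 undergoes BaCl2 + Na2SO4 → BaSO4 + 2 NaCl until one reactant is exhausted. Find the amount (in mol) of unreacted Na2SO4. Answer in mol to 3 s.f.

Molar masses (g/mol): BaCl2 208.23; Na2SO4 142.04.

n(BaCl2) = 135.0 / 208.23 = 0.6483 mol
n(Na2SO4) = 114.5 / 142.04 = 0.8061 mol
n/ν for BaCl2 = 0.6483/1 = 0.6483
n/ν for Na2SO4 = 0.8061/1 = 0.8061
Smallest n/ν is BaCl2 → limiting reagent.
Na2SO4 consumed = (1/1) × 0.6483 = 0.6483 mol
Na2SO4 remaining = 0.8061 − 0.6483 = 0.1578 mol

0.158 mol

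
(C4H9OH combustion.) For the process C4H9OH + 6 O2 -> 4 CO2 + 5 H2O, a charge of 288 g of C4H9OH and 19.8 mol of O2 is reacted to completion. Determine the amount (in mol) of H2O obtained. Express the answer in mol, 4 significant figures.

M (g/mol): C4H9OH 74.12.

16.50 mol

n(C4H9OH) = 288.0 / 74.12 = 3.886 mol
n(O2) = 19.80 mol
n/ν for C4H9OH = 3.886/1 = 3.886
n/ν for O2 = 19.80/6 = 3.300
Smallest n/ν is O2 → limiting reagent.
n(H2O) = (5/6) × 19.80 = 16.50 mol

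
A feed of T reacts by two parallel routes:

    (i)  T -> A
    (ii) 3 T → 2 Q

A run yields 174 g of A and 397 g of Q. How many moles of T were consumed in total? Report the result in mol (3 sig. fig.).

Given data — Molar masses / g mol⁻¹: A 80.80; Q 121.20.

7.07 mol

n(A) = 174 / 80.80 = 2.153 mol
n(Q) = 397 / 121.20 = 3.276 mol
n(T) via (i) = (1/1)×2.153 = 2.153 mol
n(T) via (ii) = (3/2)×3.276 = 4.914 mol
total n(T) = 2.153 + 4.914 = 7.067 mol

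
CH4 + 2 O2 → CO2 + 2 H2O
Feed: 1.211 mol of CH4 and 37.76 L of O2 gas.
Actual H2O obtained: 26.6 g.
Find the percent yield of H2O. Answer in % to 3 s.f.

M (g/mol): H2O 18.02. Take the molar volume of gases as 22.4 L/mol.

n(CH4) = 1.211 mol
n(O2) = 37.76 / 22.4 = 1.686 mol
n/ν for CH4 = 1.211/1 = 1.211
n/ν for O2 = 1.686/2 = 0.8430
Smallest n/ν is O2 → limiting reagent.
theoretical n(H2O) = (2/2) × 1.686 = 1.686 mol → 30.38 g
% yield = 26.6 / 30.38 × 100 = 87.56 %

87.6 %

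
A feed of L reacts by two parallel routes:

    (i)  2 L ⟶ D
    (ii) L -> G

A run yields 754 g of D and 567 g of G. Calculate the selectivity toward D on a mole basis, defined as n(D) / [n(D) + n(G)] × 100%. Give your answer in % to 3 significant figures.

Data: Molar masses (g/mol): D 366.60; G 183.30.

n(D) = 754 / 366.60 = 2.057 mol
n(G) = 567 / 183.30 = 3.093 mol
selectivity = 2.057/(2.057+3.093) × 100 = 39.94 %

39.9 %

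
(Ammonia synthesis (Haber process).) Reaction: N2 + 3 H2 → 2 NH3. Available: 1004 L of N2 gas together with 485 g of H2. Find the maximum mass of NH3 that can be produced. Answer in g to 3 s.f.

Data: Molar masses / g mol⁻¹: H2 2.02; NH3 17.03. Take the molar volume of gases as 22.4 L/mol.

1530 g

n(N2) = 1004 / 22.4 = 44.82 mol
n(H2) = 485.0 / 2.02 = 240.1 mol
n/ν → N2: 44.82, H2: 80.03; N2 is limiting.
n(NH3) = (2/1) × 44.82 = 89.64 mol
mass = 89.64 × 17.03 = 1527 g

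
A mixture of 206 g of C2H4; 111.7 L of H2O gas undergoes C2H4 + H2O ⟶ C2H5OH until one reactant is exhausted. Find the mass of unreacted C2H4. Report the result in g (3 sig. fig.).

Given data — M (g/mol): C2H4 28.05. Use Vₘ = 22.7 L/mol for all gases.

n(C2H4) = 206.0 / 28.05 = 7.344 mol
n(H2O) = 111.7 / 22.7 = 4.921 mol
n/ν for C2H4 = 7.344/1 = 7.344
n/ν for H2O = 4.921/1 = 4.921
Smallest n/ν is H2O → limiting reagent.
C2H4 consumed = (1/1) × 4.921 = 4.921 mol
C2H4 remaining = 7.344 − 4.921 = 2.423 mol
mass = 2.423 × 28.05 = 67.97 g

68.0 g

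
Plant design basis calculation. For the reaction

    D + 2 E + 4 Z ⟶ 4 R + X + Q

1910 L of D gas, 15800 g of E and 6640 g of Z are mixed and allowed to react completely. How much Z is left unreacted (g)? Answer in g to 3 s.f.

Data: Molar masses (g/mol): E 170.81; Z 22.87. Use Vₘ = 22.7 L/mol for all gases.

n(D) = 1910 / 22.7 = 84.14 mol
n(E) = 15800 / 170.81 = 92.50 mol
n(Z) = 6640 / 22.87 = 290.3 mol
n/ν → D: 84.14, E: 46.25, Z: 72.58; E is limiting.
Z consumed = (4/2) × 92.50 = 185.0 mol
Z remaining = 290.3 − 185.0 = 105.3 mol
mass = 105.3 × 22.87 = 2408 g

2410 g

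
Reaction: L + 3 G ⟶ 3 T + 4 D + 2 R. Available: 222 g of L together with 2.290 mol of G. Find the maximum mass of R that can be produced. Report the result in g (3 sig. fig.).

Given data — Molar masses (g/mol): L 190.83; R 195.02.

n(L) = 222.0 / 190.83 = 1.163 mol
n(G) = 2.290 mol
n/ν for L = 1.163/1 = 1.163
n/ν for G = 2.290/3 = 0.7633
Smallest n/ν is G → limiting reagent.
n(R) = (2/3) × 2.290 = 1.527 mol
mass = 1.527 × 195.02 = 297.8 g

298 g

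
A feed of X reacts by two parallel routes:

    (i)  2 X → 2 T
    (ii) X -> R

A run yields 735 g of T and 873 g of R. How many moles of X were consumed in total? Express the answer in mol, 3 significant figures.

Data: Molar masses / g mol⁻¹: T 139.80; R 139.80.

11.5 mol

n(T) = 735 / 139.80 = 5.258 mol
n(R) = 873 / 139.80 = 6.245 mol
n(X) via (i) = (2/2)×5.258 = 5.258 mol
n(X) via (ii) = (1/1)×6.245 = 6.245 mol
total n(X) = 5.258 + 6.245 = 11.50 mol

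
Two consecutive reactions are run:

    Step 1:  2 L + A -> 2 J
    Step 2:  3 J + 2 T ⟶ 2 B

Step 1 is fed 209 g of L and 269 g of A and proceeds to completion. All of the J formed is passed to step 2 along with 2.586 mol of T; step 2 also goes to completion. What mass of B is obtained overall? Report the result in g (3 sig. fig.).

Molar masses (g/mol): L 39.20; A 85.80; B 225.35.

Step 1:
n(L) = 209.0 / 39.20 = 5.332 mol
n(A) = 269.0 / 85.80 = 3.135 mol
n/ν → L: 2.666, A: 3.135; L is limiting.
n(J) produced = (2/2) × 5.332 = 5.332 mol
Step 2:
n(J) available = 5.332 mol
n(T) = 2.586 mol
n/ν → J: 1.777, T: 1.293; T is limiting.
n(B) = (2/2) × 2.586 = 2.586 mol
mass = 2.586 × 225.35 = 582.8 g

583 g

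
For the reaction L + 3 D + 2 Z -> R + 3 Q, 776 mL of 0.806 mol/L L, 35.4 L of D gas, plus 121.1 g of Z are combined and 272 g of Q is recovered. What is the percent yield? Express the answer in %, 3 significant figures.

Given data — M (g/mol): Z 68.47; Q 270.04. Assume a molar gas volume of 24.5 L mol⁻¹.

69.7 %

n(L) = 0.806 × 776.0/1000 = 0.6255 mol
n(D) = 35.40 / 24.5 = 1.445 mol
n(Z) = 121.1 / 68.47 = 1.769 mol
n/ν → L: 0.6255, D: 0.4817, Z: 0.8845; D is limiting.
theoretical n(Q) = (3/3) × 1.445 = 1.445 mol → 390.2 g
% yield = 272 / 390.2 × 100 = 69.71 %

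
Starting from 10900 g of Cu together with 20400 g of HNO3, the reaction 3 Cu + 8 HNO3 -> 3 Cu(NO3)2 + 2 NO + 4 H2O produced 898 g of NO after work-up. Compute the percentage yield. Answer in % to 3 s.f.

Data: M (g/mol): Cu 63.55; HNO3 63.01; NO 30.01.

37.0 %

n(Cu) = 10900 / 63.55 = 171.5 mol
n(HNO3) = 20400 / 63.01 = 323.8 mol
n/ν → Cu: 57.17, HNO3: 40.48; HNO3 is limiting.
theoretical n(NO) = (2/8) × 323.8 = 80.95 mol → 2429 g
% yield = 898 / 2429 × 100 = 36.97 %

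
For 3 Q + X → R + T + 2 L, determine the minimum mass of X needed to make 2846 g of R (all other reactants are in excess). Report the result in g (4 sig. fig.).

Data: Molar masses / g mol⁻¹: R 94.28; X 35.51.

1072 g

n(R) = 2846 / 94.28 = 30.19 mol
n(X) = (1/1) × 30.19 = 30.19 mol
mass = 30.19 × 35.51 = 1072 g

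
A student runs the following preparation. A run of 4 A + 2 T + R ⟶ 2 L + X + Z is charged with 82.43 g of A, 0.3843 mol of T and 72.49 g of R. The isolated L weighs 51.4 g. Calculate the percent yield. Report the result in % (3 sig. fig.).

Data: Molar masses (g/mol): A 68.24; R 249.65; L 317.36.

n(A) = 82.43 / 68.24 = 1.208 mol
n(T) = 0.3843 mol
n(R) = 72.49 / 249.65 = 0.2904 mol
n/ν → A: 0.3020, T: 0.1922, R: 0.2904; T is limiting.
theoretical n(L) = (2/2) × 0.3843 = 0.3843 mol → 122.0 g
% yield = 51.4 / 122.0 × 100 = 42.13 %

42.1 %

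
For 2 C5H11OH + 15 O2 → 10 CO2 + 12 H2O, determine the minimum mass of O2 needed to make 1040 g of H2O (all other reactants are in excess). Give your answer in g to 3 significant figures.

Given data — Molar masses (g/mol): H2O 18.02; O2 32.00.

2310 g

n(H2O) = 1040 / 18.02 = 57.71 mol
n(O2) = (15/12) × 57.71 = 72.14 mol
mass = 72.14 × 32.00 = 2308 g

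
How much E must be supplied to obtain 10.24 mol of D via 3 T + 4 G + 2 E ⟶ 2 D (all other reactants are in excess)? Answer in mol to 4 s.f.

n(D) = 10.24 mol
n(E) = (2/2) × 10.24 = 10.24 mol

10.24 mol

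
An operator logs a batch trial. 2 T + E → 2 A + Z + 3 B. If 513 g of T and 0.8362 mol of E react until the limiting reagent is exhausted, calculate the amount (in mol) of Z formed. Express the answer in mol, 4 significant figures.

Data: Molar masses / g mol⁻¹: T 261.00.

0.8362 mol

n(T) = 513.0 / 261.00 = 1.966 mol
n(E) = 0.8362 mol
n/ν for T = 1.966/2 = 0.9830
n/ν for E = 0.8362/1 = 0.8362
Smallest n/ν is E → limiting reagent.
n(Z) = (1/1) × 0.8362 = 0.8362 mol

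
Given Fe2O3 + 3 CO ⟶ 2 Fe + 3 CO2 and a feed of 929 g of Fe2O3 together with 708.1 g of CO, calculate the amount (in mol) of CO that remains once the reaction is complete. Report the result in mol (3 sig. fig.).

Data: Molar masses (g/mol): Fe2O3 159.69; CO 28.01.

7.83 mol

n(Fe2O3) = 929.0 / 159.69 = 5.818 mol
n(CO) = 708.1 / 28.01 = 25.28 mol
n/ν for Fe2O3 = 5.818/1 = 5.818
n/ν for CO = 25.28/3 = 8.427
Smallest n/ν is Fe2O3 → limiting reagent.
CO consumed = (3/1) × 5.818 = 17.45 mol
CO remaining = 25.28 − 17.45 = 7.830 mol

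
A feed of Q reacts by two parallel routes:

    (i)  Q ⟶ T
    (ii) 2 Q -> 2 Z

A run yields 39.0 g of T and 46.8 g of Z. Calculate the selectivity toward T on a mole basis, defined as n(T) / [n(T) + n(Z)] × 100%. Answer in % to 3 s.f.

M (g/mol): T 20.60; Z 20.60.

n(T) = 39.0 / 20.60 = 1.893 mol
n(Z) = 46.8 / 20.60 = 2.272 mol
selectivity = 1.893/(1.893+2.272) × 100 = 45.45 %

45.5 %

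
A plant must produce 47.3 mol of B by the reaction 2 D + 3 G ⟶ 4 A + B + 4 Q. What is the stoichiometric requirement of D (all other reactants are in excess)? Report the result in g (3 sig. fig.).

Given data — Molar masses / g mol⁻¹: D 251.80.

n(B) = 47.30 mol
n(D) = (2/1) × 47.30 = 94.60 mol
mass = 94.60 × 251.80 = 23820 g

23800 g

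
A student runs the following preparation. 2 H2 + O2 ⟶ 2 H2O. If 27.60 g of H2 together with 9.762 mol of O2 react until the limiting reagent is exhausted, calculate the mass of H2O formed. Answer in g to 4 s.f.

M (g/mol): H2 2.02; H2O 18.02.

246.2 g

n(H2) = 27.60 / 2.02 = 13.66 mol
n(O2) = 9.762 mol
n/ν for H2 = 13.66/2 = 6.830
n/ν for O2 = 9.762/1 = 9.762
Smallest n/ν is H2 → limiting reagent.
n(H2O) = (2/2) × 13.66 = 13.66 mol
mass = 13.66 × 18.02 = 246.2 g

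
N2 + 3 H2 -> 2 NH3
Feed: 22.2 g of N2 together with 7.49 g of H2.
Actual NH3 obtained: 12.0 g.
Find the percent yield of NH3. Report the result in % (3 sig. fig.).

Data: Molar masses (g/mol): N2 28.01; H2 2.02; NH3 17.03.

44.5 %

n(N2) = 22.20 / 28.01 = 0.7926 mol
n(H2) = 7.490 / 2.02 = 3.708 mol
n/ν for N2 = 0.7926/1 = 0.7926
n/ν for H2 = 3.708/3 = 1.236
Smallest n/ν is N2 → limiting reagent.
theoretical n(NH3) = (2/1) × 0.7926 = 1.585 mol → 26.99 g
% yield = 12.0 / 26.99 × 100 = 44.46 %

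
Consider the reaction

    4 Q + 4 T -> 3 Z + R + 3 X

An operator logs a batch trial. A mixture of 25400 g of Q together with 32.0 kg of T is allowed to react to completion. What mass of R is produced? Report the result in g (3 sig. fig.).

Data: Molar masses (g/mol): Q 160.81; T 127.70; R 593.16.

23400 g

n(Q) = 25400 / 160.81 = 158.0 mol
n(T) = 32.00×1000 / 127.70 = 250.6 mol
n/ν → Q: 39.50, T: 62.65; Q is limiting.
n(R) = (1/4) × 158.0 = 39.50 mol
mass = 39.50 × 593.16 = 23430 g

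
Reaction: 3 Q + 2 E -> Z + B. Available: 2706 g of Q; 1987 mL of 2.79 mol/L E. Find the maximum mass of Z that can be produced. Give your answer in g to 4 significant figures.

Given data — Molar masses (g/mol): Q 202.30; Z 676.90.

n(Q) = 2706 / 202.30 = 13.38 mol
n(E) = 2.79 × 1987/1000 = 5.544 mol
n/ν for Q = 13.38/3 = 4.460
n/ν for E = 5.544/2 = 2.772
Smallest n/ν is E → limiting reagent.
n(Z) = (1/2) × 5.544 = 2.772 mol
mass = 2.772 × 676.90 = 1876 g

1876 g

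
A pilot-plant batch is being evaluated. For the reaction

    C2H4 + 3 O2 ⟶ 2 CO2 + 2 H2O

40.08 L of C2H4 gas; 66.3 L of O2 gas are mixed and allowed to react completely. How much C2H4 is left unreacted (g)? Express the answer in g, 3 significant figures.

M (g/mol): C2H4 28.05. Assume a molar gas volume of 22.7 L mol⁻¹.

n(C2H4) = 40.08 / 22.7 = 1.766 mol
n(O2) = 66.30 / 22.7 = 2.921 mol
n/ν for C2H4 = 1.766/1 = 1.766
n/ν for O2 = 2.921/3 = 0.9737
Smallest n/ν is O2 → limiting reagent.
C2H4 consumed = (1/3) × 2.921 = 0.9737 mol
C2H4 remaining = 1.766 − 0.9737 = 0.7923 mol
mass = 0.7923 × 28.05 = 22.22 g

22.2 g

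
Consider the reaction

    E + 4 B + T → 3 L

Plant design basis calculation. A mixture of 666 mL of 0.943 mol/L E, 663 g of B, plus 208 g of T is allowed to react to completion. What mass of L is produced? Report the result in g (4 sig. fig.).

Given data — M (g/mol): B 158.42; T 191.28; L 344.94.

649.9 g

n(E) = 0.943 × 666.0/1000 = 0.6280 mol
n(B) = 663.0 / 158.42 = 4.185 mol
n(T) = 208.0 / 191.28 = 1.087 mol
n/ν for E = 0.6280/1 = 0.6280
n/ν for B = 4.185/4 = 1.046
n/ν for T = 1.087/1 = 1.087
Smallest n/ν is E → limiting reagent.
n(L) = (3/1) × 0.6280 = 1.884 mol
mass = 1.884 × 344.94 = 649.9 g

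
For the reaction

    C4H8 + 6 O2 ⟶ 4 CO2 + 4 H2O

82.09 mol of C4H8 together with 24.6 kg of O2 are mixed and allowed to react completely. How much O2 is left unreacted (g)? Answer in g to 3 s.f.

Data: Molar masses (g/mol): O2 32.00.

n(C4H8) = 82.09 mol
n(O2) = 24.60×1000 / 32.00 = 768.8 mol
n/ν for C4H8 = 82.09/1 = 82.09
n/ν for O2 = 768.8/6 = 128.1
Smallest n/ν is C4H8 → limiting reagent.
O2 consumed = (6/1) × 82.09 = 492.5 mol
O2 remaining = 768.8 − 492.5 = 276.3 mol
mass = 276.3 × 32.00 = 8842 g

8840 g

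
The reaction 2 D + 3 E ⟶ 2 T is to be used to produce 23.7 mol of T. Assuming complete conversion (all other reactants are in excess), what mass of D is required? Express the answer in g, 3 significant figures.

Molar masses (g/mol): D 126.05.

n(T) = 23.70 mol
n(D) = (2/2) × 23.70 = 23.70 mol
mass = 23.70 × 126.05 = 2987 g

2990 g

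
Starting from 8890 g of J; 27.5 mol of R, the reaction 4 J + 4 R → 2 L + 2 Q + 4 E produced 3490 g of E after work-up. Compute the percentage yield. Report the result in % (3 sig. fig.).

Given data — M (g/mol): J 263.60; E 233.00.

54.5 %

n(J) = 8890 / 263.60 = 33.73 mol
n(R) = 27.50 mol
n/ν for J = 33.73/4 = 8.433
n/ν for R = 27.50/4 = 6.875
Smallest n/ν is R → limiting reagent.
theoretical n(E) = (4/4) × 27.50 = 27.50 mol → 6408 g
% yield = 3490 / 6408 × 100 = 54.46 %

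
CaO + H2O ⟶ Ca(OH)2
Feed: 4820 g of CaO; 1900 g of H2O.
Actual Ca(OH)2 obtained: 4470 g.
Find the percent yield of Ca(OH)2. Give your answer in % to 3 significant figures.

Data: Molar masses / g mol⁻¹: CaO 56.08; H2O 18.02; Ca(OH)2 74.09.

70.2 %

n(CaO) = 4820 / 56.08 = 85.95 mol
n(H2O) = 1900 / 18.02 = 105.4 mol
n/ν → CaO: 85.95, H2O: 105.4; CaO is limiting.
theoretical n(Ca(OH)2) = (1/1) × 85.95 = 85.95 mol → 6368 g
% yield = 4470 / 6368 × 100 = 70.19 %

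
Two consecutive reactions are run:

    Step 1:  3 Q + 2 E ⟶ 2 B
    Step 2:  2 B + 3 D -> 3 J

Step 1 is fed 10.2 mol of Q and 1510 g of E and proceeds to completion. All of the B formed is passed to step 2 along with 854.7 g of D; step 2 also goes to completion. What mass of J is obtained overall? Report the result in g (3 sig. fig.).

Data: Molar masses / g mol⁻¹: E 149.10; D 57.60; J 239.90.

Step 1:
n(Q) = 10.20 mol
n(E) = 1510 / 149.10 = 10.13 mol
n/ν for Q = 10.20/3 = 3.400
n/ν for E = 10.13/2 = 5.065
Smallest n/ν is Q → limiting reagent.
n(B) produced = (2/3) × 10.20 = 6.800 mol
Step 2:
n(B) available = 6.800 mol
n(D) = 854.7 / 57.60 = 14.84 mol
n/ν for B = 6.800/2 = 3.400
n/ν for D = 14.84/3 = 4.947
Smallest n/ν is B → limiting reagent.
n(J) = (3/2) × 6.800 = 10.20 mol
mass = 10.20 × 239.90 = 2447 g

2450 g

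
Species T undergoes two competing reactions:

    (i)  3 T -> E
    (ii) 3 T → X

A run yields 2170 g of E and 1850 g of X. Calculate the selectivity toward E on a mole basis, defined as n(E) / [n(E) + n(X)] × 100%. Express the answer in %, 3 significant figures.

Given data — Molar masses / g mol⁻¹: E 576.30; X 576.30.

n(E) = 2170 / 576.30 = 3.765 mol
n(X) = 1850 / 576.30 = 3.210 mol
selectivity = 3.765/(3.765+3.210) × 100 = 53.98 %

54.0 %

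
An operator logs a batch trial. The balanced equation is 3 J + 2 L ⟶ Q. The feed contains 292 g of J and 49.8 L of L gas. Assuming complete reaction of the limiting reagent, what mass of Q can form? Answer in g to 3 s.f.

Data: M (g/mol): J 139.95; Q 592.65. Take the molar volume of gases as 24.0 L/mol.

412 g

n(J) = 292.0 / 139.95 = 2.086 mol
n(L) = 49.80 / 24.0 = 2.075 mol
n/ν → J: 0.6953, L: 1.038; J is limiting.
n(Q) = (1/3) × 2.086 = 0.6953 mol
mass = 0.6953 × 592.65 = 412.1 g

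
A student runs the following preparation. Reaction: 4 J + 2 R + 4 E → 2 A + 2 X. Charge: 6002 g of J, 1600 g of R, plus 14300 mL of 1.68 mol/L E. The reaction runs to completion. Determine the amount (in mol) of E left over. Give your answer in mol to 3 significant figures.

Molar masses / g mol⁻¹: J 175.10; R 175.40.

5.78 mol

n(J) = 6002 / 175.10 = 34.28 mol
n(R) = 1600 / 175.40 = 9.122 mol
n(E) = 1.68 × 14300/1000 = 24.02 mol
n/ν for J = 34.28/4 = 8.570
n/ν for R = 9.122/2 = 4.561
n/ν for E = 24.02/4 = 6.005
Smallest n/ν is R → limiting reagent.
E consumed = (4/2) × 9.122 = 18.24 mol
E remaining = 24.02 − 18.24 = 5.780 mol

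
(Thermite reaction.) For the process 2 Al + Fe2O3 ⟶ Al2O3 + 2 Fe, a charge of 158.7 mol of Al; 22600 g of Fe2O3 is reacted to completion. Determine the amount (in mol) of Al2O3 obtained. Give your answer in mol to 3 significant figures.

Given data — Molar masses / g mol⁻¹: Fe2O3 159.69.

n(Al) = 158.7 mol
n(Fe2O3) = 22600 / 159.69 = 141.5 mol
n/ν → Al: 79.35, Fe2O3: 141.5; Al is limiting.
n(Al2O3) = (1/2) × 158.7 = 79.35 mol

79.4 mol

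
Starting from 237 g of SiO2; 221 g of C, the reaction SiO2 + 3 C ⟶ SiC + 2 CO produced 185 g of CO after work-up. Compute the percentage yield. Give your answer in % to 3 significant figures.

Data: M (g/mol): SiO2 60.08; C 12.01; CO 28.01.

83.7 %

n(SiO2) = 237.0 / 60.08 = 3.945 mol
n(C) = 221.0 / 12.01 = 18.40 mol
n/ν → SiO2: 3.945, C: 6.133; SiO2 is limiting.
theoretical n(CO) = (2/1) × 3.945 = 7.890 mol → 221.0 g
% yield = 185 / 221.0 × 100 = 83.71 %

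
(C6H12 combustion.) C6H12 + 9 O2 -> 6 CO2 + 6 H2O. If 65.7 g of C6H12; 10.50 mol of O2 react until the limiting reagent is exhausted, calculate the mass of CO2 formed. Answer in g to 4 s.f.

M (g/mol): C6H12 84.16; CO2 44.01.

206.1 g

n(C6H12) = 65.70 / 84.16 = 0.7807 mol
n(O2) = 10.50 mol
n/ν for C6H12 = 0.7807/1 = 0.7807
n/ν for O2 = 10.50/9 = 1.167
Smallest n/ν is C6H12 → limiting reagent.
n(CO2) = (6/1) × 0.7807 = 4.684 mol
mass = 4.684 × 44.01 = 206.1 g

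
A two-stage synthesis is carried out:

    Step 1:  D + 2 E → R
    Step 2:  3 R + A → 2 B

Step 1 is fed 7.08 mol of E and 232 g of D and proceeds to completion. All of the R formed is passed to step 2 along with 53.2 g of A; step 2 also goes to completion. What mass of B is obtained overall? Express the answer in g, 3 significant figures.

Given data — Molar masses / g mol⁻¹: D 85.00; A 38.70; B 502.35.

914 g

Step 1:
n(E) = 7.080 mol
n(D) = 232.0 / 85.00 = 2.729 mol
n/ν for E = 7.080/2 = 3.540
n/ν for D = 2.729/1 = 2.729
Smallest n/ν is D → limiting reagent.
n(R) produced = (1/1) × 2.729 = 2.729 mol
Step 2:
n(R) available = 2.729 mol
n(A) = 53.20 / 38.70 = 1.375 mol
n/ν for R = 2.729/3 = 0.9097
n/ν for A = 1.375/1 = 1.375
Smallest n/ν is R → limiting reagent.
n(B) = (2/3) × 2.729 = 1.819 mol
mass = 1.819 × 502.35 = 913.8 g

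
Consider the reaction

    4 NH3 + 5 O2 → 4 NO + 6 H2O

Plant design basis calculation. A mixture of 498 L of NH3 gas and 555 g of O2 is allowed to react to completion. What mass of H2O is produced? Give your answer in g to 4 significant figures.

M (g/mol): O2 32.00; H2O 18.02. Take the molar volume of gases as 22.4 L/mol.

n(NH3) = 498.0 / 22.4 = 22.23 mol
n(O2) = 555.0 / 32.00 = 17.34 mol
n/ν for NH3 = 22.23/4 = 5.558
n/ν for O2 = 17.34/5 = 3.468
Smallest n/ν is O2 → limiting reagent.
n(H2O) = (6/5) × 17.34 = 20.81 mol
mass = 20.81 × 18.02 = 375.0 g

375.0 g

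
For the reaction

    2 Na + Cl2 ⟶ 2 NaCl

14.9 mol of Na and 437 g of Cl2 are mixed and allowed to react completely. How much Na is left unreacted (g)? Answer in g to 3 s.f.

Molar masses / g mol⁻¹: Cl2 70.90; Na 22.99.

59.1 g

n(Na) = 14.90 mol
n(Cl2) = 437.0 / 70.90 = 6.164 mol
n/ν for Na = 14.90/2 = 7.450
n/ν for Cl2 = 6.164/1 = 6.164
Smallest n/ν is Cl2 → limiting reagent.
Na consumed = (2/1) × 6.164 = 12.33 mol
Na remaining = 14.90 − 12.33 = 2.570 mol
mass = 2.570 × 22.99 = 59.08 g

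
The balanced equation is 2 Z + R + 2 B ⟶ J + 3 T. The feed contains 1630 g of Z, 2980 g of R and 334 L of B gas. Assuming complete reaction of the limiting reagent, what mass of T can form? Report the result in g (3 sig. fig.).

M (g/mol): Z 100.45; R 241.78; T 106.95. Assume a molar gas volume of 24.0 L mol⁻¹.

n(Z) = 1630 / 100.45 = 16.23 mol
n(R) = 2980 / 241.78 = 12.33 mol
n(B) = 334.0 / 24.0 = 13.92 mol
n/ν for Z = 16.23/2 = 8.115
n/ν for R = 12.33/1 = 12.33
n/ν for B = 13.92/2 = 6.960
Smallest n/ν is B → limiting reagent.
n(T) = (3/2) × 13.92 = 20.88 mol
mass = 20.88 × 106.95 = 2233 g

2230 g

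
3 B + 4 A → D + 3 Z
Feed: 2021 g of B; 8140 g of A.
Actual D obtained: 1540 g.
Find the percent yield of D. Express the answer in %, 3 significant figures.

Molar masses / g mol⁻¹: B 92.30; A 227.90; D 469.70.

44.9 %

n(B) = 2021 / 92.30 = 21.90 mol
n(A) = 8140 / 227.90 = 35.72 mol
n/ν → B: 7.300, A: 8.930; B is limiting.
theoretical n(D) = (1/3) × 21.90 = 7.300 mol → 3429 g
% yield = 1540 / 3429 × 100 = 44.91 %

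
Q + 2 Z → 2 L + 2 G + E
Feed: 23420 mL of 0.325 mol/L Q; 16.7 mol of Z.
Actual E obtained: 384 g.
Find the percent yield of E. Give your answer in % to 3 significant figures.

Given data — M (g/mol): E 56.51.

89.3 %

n(Q) = 0.325 × 23420/1000 = 7.612 mol
n(Z) = 16.70 mol
n/ν for Q = 7.612/1 = 7.612
n/ν for Z = 16.70/2 = 8.350
Smallest n/ν is Q → limiting reagent.
theoretical n(E) = (1/1) × 7.612 = 7.612 mol → 430.2 g
% yield = 384 / 430.2 × 100 = 89.26 %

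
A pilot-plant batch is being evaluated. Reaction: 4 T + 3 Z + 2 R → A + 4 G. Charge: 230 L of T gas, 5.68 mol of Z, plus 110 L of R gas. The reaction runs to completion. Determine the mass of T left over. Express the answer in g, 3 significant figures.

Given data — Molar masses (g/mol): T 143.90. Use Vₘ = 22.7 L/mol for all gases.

n(T) = 230.0 / 22.7 = 10.13 mol
n(Z) = 5.680 mol
n(R) = 110.0 / 22.7 = 4.846 mol
n/ν for T = 10.13/4 = 2.533
n/ν for Z = 5.680/3 = 1.893
n/ν for R = 4.846/2 = 2.423
Smallest n/ν is Z → limiting reagent.
T consumed = (4/3) × 5.680 = 7.573 mol
T remaining = 10.13 − 7.573 = 2.557 mol
mass = 2.557 × 143.90 = 368.0 g

368 g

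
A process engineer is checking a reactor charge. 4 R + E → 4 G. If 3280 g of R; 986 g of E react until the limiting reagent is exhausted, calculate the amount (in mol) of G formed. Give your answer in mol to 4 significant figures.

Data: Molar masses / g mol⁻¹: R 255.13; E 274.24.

n(R) = 3280 / 255.13 = 12.86 mol
n(E) = 986.0 / 274.24 = 3.595 mol
n/ν for R = 12.86/4 = 3.215
n/ν for E = 3.595/1 = 3.595
Smallest n/ν is R → limiting reagent.
n(G) = (4/4) × 12.86 = 12.86 mol

12.86 mol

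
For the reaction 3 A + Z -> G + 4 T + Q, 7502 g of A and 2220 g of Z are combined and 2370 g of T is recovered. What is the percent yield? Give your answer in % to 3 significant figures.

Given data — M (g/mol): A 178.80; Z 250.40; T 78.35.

n(A) = 7502 / 178.80 = 41.96 mol
n(Z) = 2220 / 250.40 = 8.866 mol
n/ν for A = 41.96/3 = 13.99
n/ν for Z = 8.866/1 = 8.866
Smallest n/ν is Z → limiting reagent.
theoretical n(T) = (4/1) × 8.866 = 35.46 mol → 2778 g
% yield = 2370 / 2778 × 100 = 85.31 %

85.3 %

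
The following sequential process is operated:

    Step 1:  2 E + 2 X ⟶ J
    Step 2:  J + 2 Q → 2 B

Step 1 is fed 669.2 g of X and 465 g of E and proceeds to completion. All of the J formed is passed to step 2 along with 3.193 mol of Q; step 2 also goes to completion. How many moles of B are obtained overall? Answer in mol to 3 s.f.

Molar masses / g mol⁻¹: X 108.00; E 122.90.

3.19 mol

Step 1:
n(X) = 669.2 / 108.00 = 6.196 mol
n(E) = 465.0 / 122.90 = 3.784 mol
n/ν for X = 6.196/2 = 3.098
n/ν for E = 3.784/2 = 1.892
Smallest n/ν is E → limiting reagent.
n(J) produced = (1/2) × 3.784 = 1.892 mol
Step 2:
n(J) available = 1.892 mol
n(Q) = 3.193 mol
n/ν for J = 1.892/1 = 1.892
n/ν for Q = 3.193/2 = 1.597
Smallest n/ν is Q → limiting reagent.
n(B) = (2/2) × 3.193 = 3.193 mol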